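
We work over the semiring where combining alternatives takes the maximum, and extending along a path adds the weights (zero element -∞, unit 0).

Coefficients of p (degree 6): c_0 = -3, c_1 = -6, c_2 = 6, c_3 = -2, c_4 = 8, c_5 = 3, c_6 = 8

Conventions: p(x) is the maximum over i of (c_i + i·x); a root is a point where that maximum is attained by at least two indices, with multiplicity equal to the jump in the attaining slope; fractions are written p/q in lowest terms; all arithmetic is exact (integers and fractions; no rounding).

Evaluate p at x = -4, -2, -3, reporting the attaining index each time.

p(-4) = max(-3+0·(-4)=-3, -6+1·(-4)=-10, 6+2·(-4)=-2, -2+3·(-4)=-14, 8+4·(-4)=-8, 3+5·(-4)=-17, 8+6·(-4)=-16) = -2 (attained by i=2)
p(-2) = max(-3+0·(-2)=-3, -6+1·(-2)=-8, 6+2·(-2)=2, -2+3·(-2)=-8, 8+4·(-2)=0, 3+5·(-2)=-7, 8+6·(-2)=-4) = 2 (attained by i=2)
p(-3) = max(-3+0·(-3)=-3, -6+1·(-3)=-9, 6+2·(-3)=0, -2+3·(-3)=-11, 8+4·(-3)=-4, 3+5·(-3)=-12, 8+6·(-3)=-10) = 0 (attained by i=2)
Answer: p(-4) = -2; p(-2) = 2; p(-3) = 0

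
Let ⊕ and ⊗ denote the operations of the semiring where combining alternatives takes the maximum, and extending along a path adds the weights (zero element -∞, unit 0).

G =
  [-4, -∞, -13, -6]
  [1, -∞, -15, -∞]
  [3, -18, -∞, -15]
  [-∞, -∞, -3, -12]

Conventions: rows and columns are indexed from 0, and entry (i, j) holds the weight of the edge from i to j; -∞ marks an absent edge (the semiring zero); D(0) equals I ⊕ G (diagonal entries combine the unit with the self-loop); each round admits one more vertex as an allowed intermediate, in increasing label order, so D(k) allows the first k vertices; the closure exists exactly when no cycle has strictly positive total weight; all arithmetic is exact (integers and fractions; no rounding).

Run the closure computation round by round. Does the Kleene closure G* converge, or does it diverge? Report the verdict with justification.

D(0):
  [0, -∞, -13, -6]
  [1, 0, -15, -∞]
  [3, -18, 0, -15]
  [-∞, -∞, -3, 0]
D(1):
  [0, -∞, -13, -6]
  [1, 0, -12, -5]
  [3, -18, 0, -3]
  [-∞, -∞, -3, 0]
D(2):
  [0, -∞, -13, -6]
  [1, 0, -12, -5]
  [3, -18, 0, -3]
  [-∞, -∞, -3, 0]
D(3):
  [0, -31, -13, -6]
  [1, 0, -12, -5]
  [3, -18, 0, -3]
  [0, -21, -3, 0]
D(4):
  [0, -27, -9, -6]
  [1, 0, -8, -5]
  [3, -18, 0, -3]
  [0, -21, -3, 0]
Key observation: every diagonal entry stays at the unit through all rounds, so no improving cycle exists.
Answer: CONVERGES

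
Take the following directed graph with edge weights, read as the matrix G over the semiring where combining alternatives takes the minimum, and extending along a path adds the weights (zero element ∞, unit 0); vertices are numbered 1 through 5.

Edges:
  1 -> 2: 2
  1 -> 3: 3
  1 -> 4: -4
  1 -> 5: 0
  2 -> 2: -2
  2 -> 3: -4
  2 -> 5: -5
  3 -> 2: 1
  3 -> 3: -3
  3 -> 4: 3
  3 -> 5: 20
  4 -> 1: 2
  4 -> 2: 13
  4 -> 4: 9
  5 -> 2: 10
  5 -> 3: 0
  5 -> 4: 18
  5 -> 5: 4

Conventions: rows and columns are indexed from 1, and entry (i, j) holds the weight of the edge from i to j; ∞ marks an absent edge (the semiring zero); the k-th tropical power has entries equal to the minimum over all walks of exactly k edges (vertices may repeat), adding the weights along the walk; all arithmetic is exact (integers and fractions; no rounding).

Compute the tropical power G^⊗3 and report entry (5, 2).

G^⊗2:
  [-2, 0, -2, 5, -3]
  [∞, -4, -7, -1, -7]
  [5, -2, -6, 0, -4]
  [11, 4, 5, -2, 2]
  [20, 1, -3, 3, 5]
G^⊗3:
  [7, -2, -5, -6, -5]
  [1, -6, -10, -4, -9]
  [2, -5, -9, -3, -7]
  [0, 2, 0, 7, -1]
  [5, -2, -6, 0, -4]
Key observation: the optimum is the walk 5->3->3->2, with weight 0 + (-3) + 1 = -2.
Optimal value attained by: walk 5->3->3->2.
Answer: (G^⊗3)[5][2] = -2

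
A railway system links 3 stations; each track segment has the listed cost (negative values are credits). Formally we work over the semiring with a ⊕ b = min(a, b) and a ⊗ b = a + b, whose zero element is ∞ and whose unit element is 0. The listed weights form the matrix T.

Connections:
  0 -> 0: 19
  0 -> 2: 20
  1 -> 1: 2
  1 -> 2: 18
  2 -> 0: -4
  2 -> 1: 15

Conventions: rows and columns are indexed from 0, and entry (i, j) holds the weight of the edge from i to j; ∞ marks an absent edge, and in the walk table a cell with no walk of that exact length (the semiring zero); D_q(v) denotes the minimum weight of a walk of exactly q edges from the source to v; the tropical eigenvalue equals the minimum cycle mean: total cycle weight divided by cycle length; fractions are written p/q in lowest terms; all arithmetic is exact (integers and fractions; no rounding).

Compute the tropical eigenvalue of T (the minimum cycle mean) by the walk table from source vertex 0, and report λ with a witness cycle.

q=0: [0, ∞, ∞]
q=1: [19, ∞, 20]
q=2: [16, 35, 39]
q=3: [35, 37, 36]
Optimal cycle mean attained by: cycle 1->1, total 2, length 1.
Answer: λ = 2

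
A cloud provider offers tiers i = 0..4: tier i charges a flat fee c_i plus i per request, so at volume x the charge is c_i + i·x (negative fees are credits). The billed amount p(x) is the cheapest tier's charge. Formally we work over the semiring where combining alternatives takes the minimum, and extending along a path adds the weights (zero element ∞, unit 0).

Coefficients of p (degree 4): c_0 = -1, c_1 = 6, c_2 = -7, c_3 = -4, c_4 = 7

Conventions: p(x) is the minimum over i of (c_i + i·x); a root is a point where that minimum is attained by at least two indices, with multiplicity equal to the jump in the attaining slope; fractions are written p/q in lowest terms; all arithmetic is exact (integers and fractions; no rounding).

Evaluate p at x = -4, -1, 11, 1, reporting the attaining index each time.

p(-4) = min(-1+0·(-4)=-1, 6+1·(-4)=2, -7+2·(-4)=-15, -4+3·(-4)=-16, 7+4·(-4)=-9) = -16 (attained by i=3)
p(-1) = min(-1+0·(-1)=-1, 6+1·(-1)=5, -7+2·(-1)=-9, -4+3·(-1)=-7, 7+4·(-1)=3) = -9 (attained by i=2)
p(11) = min(-1+0·11=-1, 6+1·11=17, -7+2·11=15, -4+3·11=29, 7+4·11=51) = -1 (attained by i=0)
p(1) = min(-1+0·1=-1, 6+1·1=7, -7+2·1=-5, -4+3·1=-1, 7+4·1=11) = -5 (attained by i=2)
Answer: p(-4) = -16; p(-1) = -9; p(11) = -1; p(1) = -5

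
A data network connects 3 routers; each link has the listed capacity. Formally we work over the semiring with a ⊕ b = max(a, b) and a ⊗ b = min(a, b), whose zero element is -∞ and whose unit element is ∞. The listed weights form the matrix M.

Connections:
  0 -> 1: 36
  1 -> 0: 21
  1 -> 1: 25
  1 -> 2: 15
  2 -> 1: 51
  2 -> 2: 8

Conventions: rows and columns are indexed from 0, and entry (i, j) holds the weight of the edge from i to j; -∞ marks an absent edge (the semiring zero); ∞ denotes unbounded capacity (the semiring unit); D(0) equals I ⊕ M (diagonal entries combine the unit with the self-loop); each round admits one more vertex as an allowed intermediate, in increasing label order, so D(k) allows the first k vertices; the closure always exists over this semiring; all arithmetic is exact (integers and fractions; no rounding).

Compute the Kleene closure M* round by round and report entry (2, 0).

D(0):
  [∞, 36, -∞]
  [21, ∞, 15]
  [-∞, 51, ∞]
D(1):
  [∞, 36, -∞]
  [21, ∞, 15]
  [-∞, 51, ∞]
D(2):
  [∞, 36, 15]
  [21, ∞, 15]
  [21, 51, ∞]
D(3):
  [∞, 36, 15]
  [21, ∞, 15]
  [21, 51, ∞]
Answer: M*[2][0] = 21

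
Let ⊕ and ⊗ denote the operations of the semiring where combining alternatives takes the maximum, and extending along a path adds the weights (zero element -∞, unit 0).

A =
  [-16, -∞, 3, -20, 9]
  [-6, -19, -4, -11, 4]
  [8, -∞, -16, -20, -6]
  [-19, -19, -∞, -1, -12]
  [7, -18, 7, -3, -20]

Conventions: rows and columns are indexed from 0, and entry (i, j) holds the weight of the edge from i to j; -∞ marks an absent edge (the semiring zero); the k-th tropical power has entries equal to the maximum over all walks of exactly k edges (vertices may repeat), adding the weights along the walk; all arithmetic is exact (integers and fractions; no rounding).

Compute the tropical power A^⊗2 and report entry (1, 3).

A^⊗2:
  [16, -9, 16, 6, -3]
  [11, -14, 11, 1, 3]
  [1, -24, 11, -9, 17]
  [-5, -20, -5, -2, -10]
  [15, -22, 10, -4, 16]
Key observation: the optimum is the walk 1->4->3, with weight 4 + (-3) = 1.
Optimal value attained by: walk 1->4->3.
Answer: (A^⊗2)[1][3] = 1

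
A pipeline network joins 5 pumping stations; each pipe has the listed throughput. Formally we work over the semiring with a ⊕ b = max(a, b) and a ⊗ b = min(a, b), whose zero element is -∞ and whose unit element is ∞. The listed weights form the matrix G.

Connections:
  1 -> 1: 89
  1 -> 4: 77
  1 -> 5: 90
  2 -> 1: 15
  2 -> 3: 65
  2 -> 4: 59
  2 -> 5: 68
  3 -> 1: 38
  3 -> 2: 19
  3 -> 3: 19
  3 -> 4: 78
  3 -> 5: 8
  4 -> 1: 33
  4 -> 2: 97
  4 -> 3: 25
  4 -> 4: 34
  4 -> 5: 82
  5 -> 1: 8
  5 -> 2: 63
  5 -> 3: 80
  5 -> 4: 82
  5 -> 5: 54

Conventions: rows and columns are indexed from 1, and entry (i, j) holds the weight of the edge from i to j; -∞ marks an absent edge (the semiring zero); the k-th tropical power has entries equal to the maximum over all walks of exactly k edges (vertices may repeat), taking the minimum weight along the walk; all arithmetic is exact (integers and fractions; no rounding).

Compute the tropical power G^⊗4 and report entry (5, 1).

G^⊗2:
  [89, 77, 80, 82, 89]
  [38, 63, 68, 68, 59]
  [38, 78, 25, 38, 78]
  [33, 63, 80, 82, 68]
  [38, 82, 63, 78, 82]
G^⊗3:
  [89, 82, 80, 82, 89]
  [38, 68, 63, 68, 68]
  [38, 63, 78, 78, 68]
  [38, 82, 68, 78, 82]
  [38, 78, 80, 82, 78]
G^⊗4:
  [89, 82, 80, 82, 89]
  [38, 68, 68, 68, 68]
  [38, 78, 68, 78, 78]
  [38, 78, 80, 82, 78]
  [38, 82, 78, 78, 82]
Key observation: the optimum is the walk 5->2->3->1->1, with weight 63 min 65 min 38 min 89 = 38.
Optimal value attained by: walk 5->2->3->1->1.
Answer: (G^⊗4)[5][1] = 38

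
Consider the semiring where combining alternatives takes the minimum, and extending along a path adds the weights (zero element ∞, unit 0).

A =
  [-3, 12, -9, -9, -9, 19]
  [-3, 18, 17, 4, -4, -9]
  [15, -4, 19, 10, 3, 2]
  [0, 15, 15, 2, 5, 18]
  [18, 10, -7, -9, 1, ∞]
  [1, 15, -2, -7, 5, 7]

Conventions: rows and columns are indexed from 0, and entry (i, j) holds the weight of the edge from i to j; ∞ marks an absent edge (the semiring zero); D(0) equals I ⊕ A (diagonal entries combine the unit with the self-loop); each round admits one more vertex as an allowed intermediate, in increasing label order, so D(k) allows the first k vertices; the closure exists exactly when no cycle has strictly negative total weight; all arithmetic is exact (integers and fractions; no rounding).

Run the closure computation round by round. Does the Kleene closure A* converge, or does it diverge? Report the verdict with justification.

Detection: at round 0, diagonal entry (0, 0) turns strictly negative.
Key observation: the cycle 0->0 has total weight (-3), which is strictly negative.
Answer: DIVERGES — negative cycle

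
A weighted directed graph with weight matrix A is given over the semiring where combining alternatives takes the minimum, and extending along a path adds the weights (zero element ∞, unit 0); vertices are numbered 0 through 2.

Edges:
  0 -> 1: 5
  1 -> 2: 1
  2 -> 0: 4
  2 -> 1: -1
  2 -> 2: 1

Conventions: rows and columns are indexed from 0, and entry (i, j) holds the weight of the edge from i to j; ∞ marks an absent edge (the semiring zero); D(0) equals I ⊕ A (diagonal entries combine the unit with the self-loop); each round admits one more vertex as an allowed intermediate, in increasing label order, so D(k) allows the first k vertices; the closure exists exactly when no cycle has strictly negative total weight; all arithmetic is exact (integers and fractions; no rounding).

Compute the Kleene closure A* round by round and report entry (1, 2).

D(0):
  [0, 5, ∞]
  [∞, 0, 1]
  [4, -1, 0]
D(1):
  [0, 5, ∞]
  [∞, 0, 1]
  [4, -1, 0]
D(2):
  [0, 5, 6]
  [∞, 0, 1]
  [4, -1, 0]
D(3):
  [0, 5, 6]
  [5, 0, 1]
  [4, -1, 0]
Answer: A*[1][2] = 1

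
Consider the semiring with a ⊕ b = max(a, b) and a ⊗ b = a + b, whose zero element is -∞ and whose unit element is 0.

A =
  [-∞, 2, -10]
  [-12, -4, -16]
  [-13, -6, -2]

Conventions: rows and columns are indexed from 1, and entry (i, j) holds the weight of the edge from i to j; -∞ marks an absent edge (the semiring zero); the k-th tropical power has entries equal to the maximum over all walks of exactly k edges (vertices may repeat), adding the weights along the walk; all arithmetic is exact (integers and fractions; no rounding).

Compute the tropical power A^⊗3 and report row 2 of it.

A^⊗2:
  [-10, -2, -12]
  [-16, -8, -18]
  [-15, -8, -4]
A^⊗3:
  [-14, -6, -14]
  [-20, -12, -20]
  [-17, -10, -6]
Answer: row 2 of A^⊗3 = [-20, -12, -20]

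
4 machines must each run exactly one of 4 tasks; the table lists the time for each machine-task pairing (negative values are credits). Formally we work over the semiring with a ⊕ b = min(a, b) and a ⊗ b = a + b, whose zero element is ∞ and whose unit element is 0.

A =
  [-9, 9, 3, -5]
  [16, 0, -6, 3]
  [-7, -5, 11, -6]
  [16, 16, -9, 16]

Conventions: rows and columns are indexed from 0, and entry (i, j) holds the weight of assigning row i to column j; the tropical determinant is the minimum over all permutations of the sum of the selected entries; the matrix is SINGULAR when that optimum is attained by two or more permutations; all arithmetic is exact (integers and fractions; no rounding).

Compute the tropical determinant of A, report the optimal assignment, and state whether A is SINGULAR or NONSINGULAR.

σ = (0, 1, 2, 3): (-9) + 0 + 11 + 16 = 18
σ = (0, 1, 3, 2): (-9) + 0 + (-6) + (-9) = -24
σ = (0, 2, 1, 3): (-9) + (-6) + (-5) + 16 = -4
σ = (0, 2, 3, 1): (-9) + (-6) + (-6) + 16 = -5
σ = (0, 3, 1, 2): (-9) + 3 + (-5) + (-9) = -20
σ = (0, 3, 2, 1): (-9) + 3 + 11 + 16 = 21
σ = (1, 0, 2, 3): 9 + 16 + 11 + 16 = 52
σ = (1, 0, 3, 2): 9 + 16 + (-6) + (-9) = 10
σ = (1, 2, 0, 3): 9 + (-6) + (-7) + 16 = 12
σ = (1, 2, 3, 0): 9 + (-6) + (-6) + 16 = 13
σ = (1, 3, 0, 2): 9 + 3 + (-7) + (-9) = -4
σ = (1, 3, 2, 0): 9 + 3 + 11 + 16 = 39
σ = (2, 0, 1, 3): 3 + 16 + (-5) + 16 = 30
σ = (2, 0, 3, 1): 3 + 16 + (-6) + 16 = 29
σ = (2, 1, 0, 3): 3 + 0 + (-7) + 16 = 12
σ = (2, 1, 3, 0): 3 + 0 + (-6) + 16 = 13
σ = (2, 3, 0, 1): 3 + 3 + (-7) + 16 = 15
σ = (2, 3, 1, 0): 3 + 3 + (-5) + 16 = 17
σ = (3, 0, 1, 2): (-5) + 16 + (-5) + (-9) = -3
σ = (3, 0, 2, 1): (-5) + 16 + 11 + 16 = 38
σ = (3, 1, 0, 2): (-5) + 0 + (-7) + (-9) = -21
σ = (3, 1, 2, 0): (-5) + 0 + 11 + 16 = 22
σ = (3, 2, 0, 1): (-5) + (-6) + (-7) + 16 = -2
σ = (3, 2, 1, 0): (-5) + (-6) + (-5) + 16 = 0
Optimal value attained by: σ = (0, 1, 3, 2).
Answer: det⊕(A) = -24; verdict: NONSINGULAR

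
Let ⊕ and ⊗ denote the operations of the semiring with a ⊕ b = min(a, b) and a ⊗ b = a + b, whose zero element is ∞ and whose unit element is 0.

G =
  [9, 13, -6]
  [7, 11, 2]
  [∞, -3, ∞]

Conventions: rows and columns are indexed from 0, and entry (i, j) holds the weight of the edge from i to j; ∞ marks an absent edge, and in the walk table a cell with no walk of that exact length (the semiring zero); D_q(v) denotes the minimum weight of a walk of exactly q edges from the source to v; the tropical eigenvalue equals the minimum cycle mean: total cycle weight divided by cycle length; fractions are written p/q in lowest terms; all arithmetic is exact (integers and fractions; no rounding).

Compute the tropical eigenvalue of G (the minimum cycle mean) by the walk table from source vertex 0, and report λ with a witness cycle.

q=0: [0, ∞, ∞]
q=1: [9, 13, -6]
q=2: [18, -9, 3]
q=3: [-2, 0, -7]
Optimal cycle mean attained by: cycle 0->2->1->0, total (-6) + (-3) + 7, length 3.
Answer: λ = -2/3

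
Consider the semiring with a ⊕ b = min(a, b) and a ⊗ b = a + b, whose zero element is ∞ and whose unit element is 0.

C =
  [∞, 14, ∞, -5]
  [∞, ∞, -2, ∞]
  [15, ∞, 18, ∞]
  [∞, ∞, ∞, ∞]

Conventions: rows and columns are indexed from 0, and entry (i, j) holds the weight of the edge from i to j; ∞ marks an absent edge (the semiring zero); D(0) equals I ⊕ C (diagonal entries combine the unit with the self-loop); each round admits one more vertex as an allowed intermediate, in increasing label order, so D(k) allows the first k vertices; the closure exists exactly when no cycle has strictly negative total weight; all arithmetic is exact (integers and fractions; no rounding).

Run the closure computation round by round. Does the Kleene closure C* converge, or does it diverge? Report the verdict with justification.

D(0):
  [0, 14, ∞, -5]
  [∞, 0, -2, ∞]
  [15, ∞, 0, ∞]
  [∞, ∞, ∞, 0]
D(1):
  [0, 14, ∞, -5]
  [∞, 0, -2, ∞]
  [15, 29, 0, 10]
  [∞, ∞, ∞, 0]
D(2):
  [0, 14, 12, -5]
  [∞, 0, -2, ∞]
  [15, 29, 0, 10]
  [∞, ∞, ∞, 0]
D(3):
  [0, 14, 12, -5]
  [13, 0, -2, 8]
  [15, 29, 0, 10]
  [∞, ∞, ∞, 0]
D(4):
  [0, 14, 12, -5]
  [13, 0, -2, 8]
  [15, 29, 0, 10]
  [∞, ∞, ∞, 0]
Key observation: every diagonal entry stays at the unit through all rounds, so no improving cycle exists.
Answer: CONVERGES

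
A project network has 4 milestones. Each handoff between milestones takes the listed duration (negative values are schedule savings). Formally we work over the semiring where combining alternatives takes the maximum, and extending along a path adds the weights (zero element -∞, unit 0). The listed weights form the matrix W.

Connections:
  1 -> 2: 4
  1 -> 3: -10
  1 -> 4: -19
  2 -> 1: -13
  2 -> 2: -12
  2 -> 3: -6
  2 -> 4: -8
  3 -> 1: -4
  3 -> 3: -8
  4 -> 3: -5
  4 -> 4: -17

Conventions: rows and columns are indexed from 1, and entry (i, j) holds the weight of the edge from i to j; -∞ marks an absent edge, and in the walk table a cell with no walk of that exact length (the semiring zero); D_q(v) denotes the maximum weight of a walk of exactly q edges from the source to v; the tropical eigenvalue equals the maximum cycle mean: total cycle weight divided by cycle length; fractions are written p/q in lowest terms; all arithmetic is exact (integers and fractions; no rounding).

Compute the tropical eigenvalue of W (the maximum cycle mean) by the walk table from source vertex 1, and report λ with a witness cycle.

q=0: [0, -∞, -∞, -∞]
q=1: [-∞, 4, -10, -19]
q=2: [-9, -8, -2, -4]
q=3: [-6, -5, -9, -16]
q=4: [-13, -2, -11, -13]
Optimal cycle mean attained by: cycle 1->2->3->1, total 4 + (-6) + (-4), length 3.
Answer: λ = -2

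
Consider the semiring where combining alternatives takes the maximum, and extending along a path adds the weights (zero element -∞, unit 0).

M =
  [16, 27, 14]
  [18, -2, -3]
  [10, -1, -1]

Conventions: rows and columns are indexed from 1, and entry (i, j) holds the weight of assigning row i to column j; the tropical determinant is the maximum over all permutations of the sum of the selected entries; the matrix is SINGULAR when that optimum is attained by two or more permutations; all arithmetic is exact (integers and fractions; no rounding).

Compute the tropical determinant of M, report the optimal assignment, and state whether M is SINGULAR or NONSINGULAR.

σ = (1, 2, 3): 16 + (-2) + (-1) = 13
σ = (1, 3, 2): 16 + (-3) + (-1) = 12
σ = (2, 1, 3): 27 + 18 + (-1) = 44
σ = (2, 3, 1): 27 + (-3) + 10 = 34
σ = (3, 1, 2): 14 + 18 + (-1) = 31
σ = (3, 2, 1): 14 + (-2) + 10 = 22
Optimal value attained by: σ = (2, 1, 3).
Answer: det⊕(M) = 44; verdict: NONSINGULAR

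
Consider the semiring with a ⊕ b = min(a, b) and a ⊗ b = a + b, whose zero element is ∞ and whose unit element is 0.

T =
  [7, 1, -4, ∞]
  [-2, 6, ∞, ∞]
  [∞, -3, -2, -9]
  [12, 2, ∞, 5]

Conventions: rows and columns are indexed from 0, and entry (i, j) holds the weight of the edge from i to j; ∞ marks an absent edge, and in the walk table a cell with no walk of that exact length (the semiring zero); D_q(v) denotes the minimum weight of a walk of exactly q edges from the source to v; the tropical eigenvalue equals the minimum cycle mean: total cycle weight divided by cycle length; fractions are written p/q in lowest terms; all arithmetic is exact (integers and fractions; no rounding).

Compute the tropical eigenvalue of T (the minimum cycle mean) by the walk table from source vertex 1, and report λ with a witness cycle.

q=0: [∞, 0, ∞, ∞]
q=1: [-2, 6, ∞, ∞]
q=2: [4, -1, -6, ∞]
q=3: [-3, -9, -8, -15]
q=4: [-11, -13, -10, -17]
Optimal cycle mean attained by: cycle 0->2->3->1->0, total (-4) + (-9) + 2 + (-2), length 4.
Answer: λ = -13/4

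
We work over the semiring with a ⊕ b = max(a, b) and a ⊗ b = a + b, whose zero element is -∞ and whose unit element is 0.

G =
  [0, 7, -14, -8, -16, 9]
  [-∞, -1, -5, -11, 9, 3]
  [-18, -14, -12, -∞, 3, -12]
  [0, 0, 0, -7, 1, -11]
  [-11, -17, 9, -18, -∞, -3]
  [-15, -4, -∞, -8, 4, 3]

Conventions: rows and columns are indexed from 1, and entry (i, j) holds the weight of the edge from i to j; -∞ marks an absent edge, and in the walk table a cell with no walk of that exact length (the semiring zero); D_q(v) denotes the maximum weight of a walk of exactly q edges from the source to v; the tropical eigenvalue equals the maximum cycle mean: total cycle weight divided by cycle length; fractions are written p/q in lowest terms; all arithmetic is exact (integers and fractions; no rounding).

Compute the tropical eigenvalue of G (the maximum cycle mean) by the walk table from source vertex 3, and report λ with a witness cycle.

q=0: [-∞, -∞, 0, -∞, -∞, -∞]
q=1: [-18, -14, -12, -∞, 3, -12]
q=2: [-8, -11, 12, -15, -5, 0]
q=3: [-6, -1, 4, -8, 15, 3]
q=4: [4, 1, 24, -3, 8, 12]
q=5: [6, 11, 17, 4, 27, 15]
q=6: [16, 13, 36, 9, 20, 24]
Optimal cycle mean attained by: cycle 3->5->3, total 3 + 9, length 2.
Answer: λ = 6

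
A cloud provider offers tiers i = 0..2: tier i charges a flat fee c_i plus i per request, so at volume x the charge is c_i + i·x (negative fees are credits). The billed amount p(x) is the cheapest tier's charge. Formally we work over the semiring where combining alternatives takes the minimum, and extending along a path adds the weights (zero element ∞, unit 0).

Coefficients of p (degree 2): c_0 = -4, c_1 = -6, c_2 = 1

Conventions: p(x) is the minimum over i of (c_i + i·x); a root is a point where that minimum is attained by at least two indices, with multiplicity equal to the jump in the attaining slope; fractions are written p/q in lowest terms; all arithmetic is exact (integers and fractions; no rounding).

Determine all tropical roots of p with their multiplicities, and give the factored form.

hull edge (i=0, c=-4) to (i=1, c=-6): slope -2, span 1
hull edge (i=1, c=-6) to (i=2, c=1): slope 7, span 1
Factored form: p(x) = 1 ⊗ (x ⊕ (-7)) ⊗ (x ⊕ 2)
Answer: roots = -7 (mult 1), 2 (mult 1)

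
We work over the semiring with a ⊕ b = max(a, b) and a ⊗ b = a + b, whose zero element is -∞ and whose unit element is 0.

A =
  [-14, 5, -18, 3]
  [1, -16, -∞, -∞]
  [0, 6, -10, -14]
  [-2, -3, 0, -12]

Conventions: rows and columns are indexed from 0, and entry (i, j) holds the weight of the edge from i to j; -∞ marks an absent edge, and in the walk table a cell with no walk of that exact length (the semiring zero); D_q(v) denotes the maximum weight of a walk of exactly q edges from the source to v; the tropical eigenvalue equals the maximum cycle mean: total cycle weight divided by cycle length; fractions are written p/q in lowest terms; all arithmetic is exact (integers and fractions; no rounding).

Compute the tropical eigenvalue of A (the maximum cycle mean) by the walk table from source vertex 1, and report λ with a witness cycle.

q=0: [-∞, 0, -∞, -∞]
q=1: [1, -16, -∞, -∞]
q=2: [-13, 6, -17, 4]
q=3: [7, 1, 4, -8]
q=4: [4, 12, -6, 10]
Optimal cycle mean attained by: cycle 0->1->0, total 5 + 1, length 2.
Answer: λ = 3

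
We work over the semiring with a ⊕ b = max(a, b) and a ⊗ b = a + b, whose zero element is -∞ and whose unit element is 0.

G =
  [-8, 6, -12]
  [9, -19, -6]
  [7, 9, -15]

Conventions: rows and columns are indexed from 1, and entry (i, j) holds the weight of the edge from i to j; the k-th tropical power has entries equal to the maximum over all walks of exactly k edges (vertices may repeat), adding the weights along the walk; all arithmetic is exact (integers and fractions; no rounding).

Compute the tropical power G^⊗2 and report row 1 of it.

G^⊗2:
  [15, -2, 0]
  [1, 15, -3]
  [18, 13, 3]
Answer: row 1 of G^⊗2 = [15, -2, 0]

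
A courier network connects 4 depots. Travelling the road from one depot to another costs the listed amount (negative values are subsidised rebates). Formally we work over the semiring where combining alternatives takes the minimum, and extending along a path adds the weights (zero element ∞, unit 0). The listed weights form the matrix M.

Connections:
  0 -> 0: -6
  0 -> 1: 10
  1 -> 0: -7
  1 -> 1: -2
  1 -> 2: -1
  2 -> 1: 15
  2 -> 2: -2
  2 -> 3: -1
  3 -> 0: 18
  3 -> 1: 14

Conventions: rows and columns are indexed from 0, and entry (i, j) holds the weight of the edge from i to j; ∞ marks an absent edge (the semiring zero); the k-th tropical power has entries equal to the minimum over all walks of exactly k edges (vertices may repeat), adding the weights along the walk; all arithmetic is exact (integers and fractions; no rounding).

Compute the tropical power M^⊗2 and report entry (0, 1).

M^⊗2:
  [-12, 4, 9, ∞]
  [-13, -4, -3, -2]
  [8, 13, -4, -3]
  [7, 12, 13, ∞]
Key observation: the optimum is the walk 0->0->1, with weight (-6) + 10 = 4.
Optimal value attained by: walk 0->0->1.
Answer: (M^⊗2)[0][1] = 4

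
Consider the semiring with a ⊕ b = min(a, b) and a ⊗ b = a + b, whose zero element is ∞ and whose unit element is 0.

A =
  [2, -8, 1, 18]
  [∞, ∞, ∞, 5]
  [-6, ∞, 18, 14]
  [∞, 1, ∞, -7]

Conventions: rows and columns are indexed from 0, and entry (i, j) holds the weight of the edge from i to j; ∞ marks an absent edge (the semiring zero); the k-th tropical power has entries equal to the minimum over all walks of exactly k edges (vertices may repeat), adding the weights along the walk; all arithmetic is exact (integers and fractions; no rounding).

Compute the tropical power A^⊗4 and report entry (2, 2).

A^⊗2:
  [-5, -6, 3, -3]
  [∞, 6, ∞, -2]
  [-4, -14, -5, 7]
  [∞, -6, ∞, -14]
A^⊗3:
  [-3, -13, -4, -10]
  [∞, -1, ∞, -9]
  [-11, -12, -3, -9]
  [∞, -13, ∞, -21]
A^⊗4:
  [-10, -11, -2, -17]
  [∞, -8, ∞, -16]
  [-9, -19, -10, -16]
  [∞, -20, ∞, -28]
Key observation: the optimum is the walk 2->0->2->0->2, with weight (-6) + 1 + (-6) + 1 = -10.
Optimal value attained by: walk 2->0->2->0->2.
Answer: (A^⊗4)[2][2] = -10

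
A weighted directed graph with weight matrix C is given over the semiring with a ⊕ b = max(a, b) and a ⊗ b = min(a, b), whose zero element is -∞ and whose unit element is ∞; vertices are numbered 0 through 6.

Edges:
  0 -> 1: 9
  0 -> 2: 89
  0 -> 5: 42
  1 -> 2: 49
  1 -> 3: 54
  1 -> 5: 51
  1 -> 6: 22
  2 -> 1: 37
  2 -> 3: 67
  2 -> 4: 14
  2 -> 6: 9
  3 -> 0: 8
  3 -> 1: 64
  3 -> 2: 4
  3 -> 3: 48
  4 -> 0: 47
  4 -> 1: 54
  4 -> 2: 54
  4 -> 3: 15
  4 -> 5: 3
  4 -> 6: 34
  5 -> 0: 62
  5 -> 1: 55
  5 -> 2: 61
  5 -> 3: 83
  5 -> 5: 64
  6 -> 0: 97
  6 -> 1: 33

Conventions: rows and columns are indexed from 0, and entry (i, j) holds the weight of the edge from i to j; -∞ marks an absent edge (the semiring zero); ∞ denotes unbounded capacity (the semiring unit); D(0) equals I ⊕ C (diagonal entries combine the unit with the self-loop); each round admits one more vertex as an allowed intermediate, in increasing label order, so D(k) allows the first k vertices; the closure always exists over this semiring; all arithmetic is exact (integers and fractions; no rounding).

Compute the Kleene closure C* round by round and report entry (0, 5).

D(0):
  [∞, 9, 89, -∞, -∞, 42, -∞]
  [-∞, ∞, 49, 54, -∞, 51, 22]
  [-∞, 37, ∞, 67, 14, -∞, 9]
  [8, 64, 4, ∞, -∞, -∞, -∞]
  [47, 54, 54, 15, ∞, 3, 34]
  [62, 55, 61, 83, -∞, ∞, -∞]
  [97, 33, -∞, -∞, -∞, -∞, ∞]
D(1):
  [∞, 9, 89, -∞, -∞, 42, -∞]
  [-∞, ∞, 49, 54, -∞, 51, 22]
  [-∞, 37, ∞, 67, 14, -∞, 9]
  [8, 64, 8, ∞, -∞, 8, -∞]
  [47, 54, 54, 15, ∞, 42, 34]
  [62, 55, 62, 83, -∞, ∞, -∞]
  [97, 33, 89, -∞, -∞, 42, ∞]
D(2):
  [∞, 9, 89, 9, -∞, 42, 9]
  [-∞, ∞, 49, 54, -∞, 51, 22]
  [-∞, 37, ∞, 67, 14, 37, 22]
  [8, 64, 49, ∞, -∞, 51, 22]
  [47, 54, 54, 54, ∞, 51, 34]
  [62, 55, 62, 83, -∞, ∞, 22]
  [97, 33, 89, 33, -∞, 42, ∞]
D(3):
  [∞, 37, 89, 67, 14, 42, 22]
  [-∞, ∞, 49, 54, 14, 51, 22]
  [-∞, 37, ∞, 67, 14, 37, 22]
  [8, 64, 49, ∞, 14, 51, 22]
  [47, 54, 54, 54, ∞, 51, 34]
  [62, 55, 62, 83, 14, ∞, 22]
  [97, 37, 89, 67, 14, 42, ∞]
D(4):
  [∞, 64, 89, 67, 14, 51, 22]
  [8, ∞, 49, 54, 14, 51, 22]
  [8, 64, ∞, 67, 14, 51, 22]
  [8, 64, 49, ∞, 14, 51, 22]
  [47, 54, 54, 54, ∞, 51, 34]
  [62, 64, 62, 83, 14, ∞, 22]
  [97, 64, 89, 67, 14, 51, ∞]
D(5):
  [∞, 64, 89, 67, 14, 51, 22]
  [14, ∞, 49, 54, 14, 51, 22]
  [14, 64, ∞, 67, 14, 51, 22]
  [14, 64, 49, ∞, 14, 51, 22]
  [47, 54, 54, 54, ∞, 51, 34]
  [62, 64, 62, 83, 14, ∞, 22]
  [97, 64, 89, 67, 14, 51, ∞]
D(6):
  [∞, 64, 89, 67, 14, 51, 22]
  [51, ∞, 51, 54, 14, 51, 22]
  [51, 64, ∞, 67, 14, 51, 22]
  [51, 64, 51, ∞, 14, 51, 22]
  [51, 54, 54, 54, ∞, 51, 34]
  [62, 64, 62, 83, 14, ∞, 22]
  [97, 64, 89, 67, 14, 51, ∞]
D(7):
  [∞, 64, 89, 67, 14, 51, 22]
  [51, ∞, 51, 54, 14, 51, 22]
  [51, 64, ∞, 67, 14, 51, 22]
  [51, 64, 51, ∞, 14, 51, 22]
  [51, 54, 54, 54, ∞, 51, 34]
  [62, 64, 62, 83, 14, ∞, 22]
  [97, 64, 89, 67, 14, 51, ∞]
Answer: C*[0][5] = 51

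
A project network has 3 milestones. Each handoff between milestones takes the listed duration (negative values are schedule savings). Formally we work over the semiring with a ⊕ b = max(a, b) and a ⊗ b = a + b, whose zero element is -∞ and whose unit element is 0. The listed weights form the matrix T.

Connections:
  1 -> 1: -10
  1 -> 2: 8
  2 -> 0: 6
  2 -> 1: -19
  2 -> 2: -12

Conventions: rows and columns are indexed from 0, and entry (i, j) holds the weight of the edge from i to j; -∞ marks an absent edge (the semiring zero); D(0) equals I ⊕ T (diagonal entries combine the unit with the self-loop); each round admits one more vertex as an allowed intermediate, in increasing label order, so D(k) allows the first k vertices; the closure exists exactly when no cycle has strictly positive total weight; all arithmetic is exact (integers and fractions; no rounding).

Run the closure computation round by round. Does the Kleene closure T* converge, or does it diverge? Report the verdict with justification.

D(0):
  [0, -∞, -∞]
  [-∞, 0, 8]
  [6, -19, 0]
D(1):
  [0, -∞, -∞]
  [-∞, 0, 8]
  [6, -19, 0]
D(2):
  [0, -∞, -∞]
  [-∞, 0, 8]
  [6, -19, 0]
D(3):
  [0, -∞, -∞]
  [14, 0, 8]
  [6, -19, 0]
Key observation: every diagonal entry stays at the unit through all rounds, so no improving cycle exists.
Answer: CONVERGES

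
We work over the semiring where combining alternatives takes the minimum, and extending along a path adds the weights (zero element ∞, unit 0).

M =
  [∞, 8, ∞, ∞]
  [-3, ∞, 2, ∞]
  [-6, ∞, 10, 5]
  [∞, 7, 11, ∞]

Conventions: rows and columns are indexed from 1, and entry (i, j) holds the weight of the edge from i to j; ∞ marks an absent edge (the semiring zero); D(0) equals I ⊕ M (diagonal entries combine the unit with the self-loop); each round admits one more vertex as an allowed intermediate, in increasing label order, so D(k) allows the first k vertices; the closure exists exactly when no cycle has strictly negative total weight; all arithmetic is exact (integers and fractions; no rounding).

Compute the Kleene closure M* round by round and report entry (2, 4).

D(0):
  [0, 8, ∞, ∞]
  [-3, 0, 2, ∞]
  [-6, ∞, 0, 5]
  [∞, 7, 11, 0]
D(1):
  [0, 8, ∞, ∞]
  [-3, 0, 2, ∞]
  [-6, 2, 0, 5]
  [∞, 7, 11, 0]
D(2):
  [0, 8, 10, ∞]
  [-3, 0, 2, ∞]
  [-6, 2, 0, 5]
  [4, 7, 9, 0]
D(3):
  [0, 8, 10, 15]
  [-4, 0, 2, 7]
  [-6, 2, 0, 5]
  [3, 7, 9, 0]
D(4):
  [0, 8, 10, 15]
  [-4, 0, 2, 7]
  [-6, 2, 0, 5]
  [3, 7, 9, 0]
Answer: M*[2][4] = 7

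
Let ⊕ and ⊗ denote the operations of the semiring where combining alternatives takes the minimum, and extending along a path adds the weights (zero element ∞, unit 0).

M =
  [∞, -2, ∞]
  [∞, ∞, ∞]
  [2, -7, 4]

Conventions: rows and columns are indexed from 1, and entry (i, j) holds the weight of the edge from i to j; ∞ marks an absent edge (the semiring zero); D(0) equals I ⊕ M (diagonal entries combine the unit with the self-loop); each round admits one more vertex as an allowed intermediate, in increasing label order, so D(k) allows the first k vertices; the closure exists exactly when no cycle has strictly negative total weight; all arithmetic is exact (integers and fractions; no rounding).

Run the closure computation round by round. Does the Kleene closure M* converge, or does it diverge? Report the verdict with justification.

D(0):
  [0, -2, ∞]
  [∞, 0, ∞]
  [2, -7, 0]
D(1):
  [0, -2, ∞]
  [∞, 0, ∞]
  [2, -7, 0]
D(2):
  [0, -2, ∞]
  [∞, 0, ∞]
  [2, -7, 0]
D(3):
  [0, -2, ∞]
  [∞, 0, ∞]
  [2, -7, 0]
Key observation: every diagonal entry stays at the unit through all rounds, so no improving cycle exists.
Answer: CONVERGES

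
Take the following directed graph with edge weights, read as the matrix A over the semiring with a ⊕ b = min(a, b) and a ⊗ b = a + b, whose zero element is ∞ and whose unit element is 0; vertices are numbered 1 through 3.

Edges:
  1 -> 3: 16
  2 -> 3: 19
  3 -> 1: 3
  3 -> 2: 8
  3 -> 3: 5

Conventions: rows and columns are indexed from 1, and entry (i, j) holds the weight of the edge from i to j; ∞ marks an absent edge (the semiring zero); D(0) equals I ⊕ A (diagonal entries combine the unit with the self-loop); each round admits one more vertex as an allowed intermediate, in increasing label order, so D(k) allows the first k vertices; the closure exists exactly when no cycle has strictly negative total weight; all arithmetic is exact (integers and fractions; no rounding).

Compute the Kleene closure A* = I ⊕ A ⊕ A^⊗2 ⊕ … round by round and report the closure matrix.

D(0):
  [0, ∞, 16]
  [∞, 0, 19]
  [3, 8, 0]
D(1):
  [0, ∞, 16]
  [∞, 0, 19]
  [3, 8, 0]
D(2):
  [0, ∞, 16]
  [∞, 0, 19]
  [3, 8, 0]
D(3):
  [0, 24, 16]
  [22, 0, 19]
  [3, 8, 0]
Answer: A* = [[0, 24, 16], [22, 0, 19], [3, 8, 0]]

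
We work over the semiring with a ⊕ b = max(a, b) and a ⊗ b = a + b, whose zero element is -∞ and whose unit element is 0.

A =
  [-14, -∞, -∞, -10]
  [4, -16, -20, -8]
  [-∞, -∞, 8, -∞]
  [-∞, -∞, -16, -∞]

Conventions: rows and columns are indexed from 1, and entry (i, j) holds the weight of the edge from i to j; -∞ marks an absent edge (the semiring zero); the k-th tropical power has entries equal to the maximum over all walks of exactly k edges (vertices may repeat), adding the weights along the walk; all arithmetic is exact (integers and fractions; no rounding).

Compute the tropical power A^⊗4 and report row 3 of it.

A^⊗2:
  [-28, -∞, -26, -24]
  [-10, -32, -12, -6]
  [-∞, -∞, 16, -∞]
  [-∞, -∞, -8, -∞]
A^⊗3:
  [-42, -∞, -18, -38]
  [-24, -48, -4, -20]
  [-∞, -∞, 24, -∞]
  [-∞, -∞, 0, -∞]
A^⊗4:
  [-56, -∞, -10, -52]
  [-38, -64, 4, -34]
  [-∞, -∞, 32, -∞]
  [-∞, -∞, 8, -∞]
Answer: row 3 of A^⊗4 = [-∞, -∞, 32, -∞]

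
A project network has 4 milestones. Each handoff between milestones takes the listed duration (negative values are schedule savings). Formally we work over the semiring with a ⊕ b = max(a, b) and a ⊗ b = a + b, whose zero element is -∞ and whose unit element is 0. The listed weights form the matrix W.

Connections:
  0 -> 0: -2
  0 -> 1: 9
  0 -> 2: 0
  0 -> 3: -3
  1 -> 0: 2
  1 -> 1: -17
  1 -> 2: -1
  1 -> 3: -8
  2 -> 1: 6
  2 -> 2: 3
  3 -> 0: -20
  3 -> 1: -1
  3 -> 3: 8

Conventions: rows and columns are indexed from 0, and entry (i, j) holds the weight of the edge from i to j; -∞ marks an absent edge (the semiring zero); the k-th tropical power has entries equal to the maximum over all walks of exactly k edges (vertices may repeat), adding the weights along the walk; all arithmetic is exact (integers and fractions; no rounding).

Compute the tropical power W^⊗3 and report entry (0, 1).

W^⊗2:
  [11, 7, 8, 5]
  [0, 11, 2, 0]
  [8, 9, 6, -2]
  [1, 7, -2, 16]
W^⊗3:
  [9, 20, 11, 13]
  [13, 9, 10, 8]
  [11, 17, 9, 6]
  [9, 15, 6, 24]
Key observation: the optimum is the walk 0->1->0->1, with weight 9 + 2 + 9 = 20.
Optimal value attained by: walk 0->1->0->1.
Answer: (W^⊗3)[0][1] = 20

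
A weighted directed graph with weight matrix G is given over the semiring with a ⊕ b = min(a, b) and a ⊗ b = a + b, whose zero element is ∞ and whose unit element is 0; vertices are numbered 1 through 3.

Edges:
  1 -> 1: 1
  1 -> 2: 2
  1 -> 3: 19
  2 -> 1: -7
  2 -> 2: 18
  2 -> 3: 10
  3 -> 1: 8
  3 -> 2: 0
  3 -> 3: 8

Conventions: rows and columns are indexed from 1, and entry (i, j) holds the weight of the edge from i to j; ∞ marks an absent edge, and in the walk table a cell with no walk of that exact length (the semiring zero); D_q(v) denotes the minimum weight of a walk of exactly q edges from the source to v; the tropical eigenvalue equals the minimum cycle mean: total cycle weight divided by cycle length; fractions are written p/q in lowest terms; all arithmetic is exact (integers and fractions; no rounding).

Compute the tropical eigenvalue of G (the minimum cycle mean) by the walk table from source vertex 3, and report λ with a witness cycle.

q=0: [∞, ∞, 0]
q=1: [8, 0, 8]
q=2: [-7, 8, 10]
q=3: [-6, -5, 12]
Optimal cycle mean attained by: cycle 1->2->1, total 2 + (-7), length 2.
Answer: λ = -5/2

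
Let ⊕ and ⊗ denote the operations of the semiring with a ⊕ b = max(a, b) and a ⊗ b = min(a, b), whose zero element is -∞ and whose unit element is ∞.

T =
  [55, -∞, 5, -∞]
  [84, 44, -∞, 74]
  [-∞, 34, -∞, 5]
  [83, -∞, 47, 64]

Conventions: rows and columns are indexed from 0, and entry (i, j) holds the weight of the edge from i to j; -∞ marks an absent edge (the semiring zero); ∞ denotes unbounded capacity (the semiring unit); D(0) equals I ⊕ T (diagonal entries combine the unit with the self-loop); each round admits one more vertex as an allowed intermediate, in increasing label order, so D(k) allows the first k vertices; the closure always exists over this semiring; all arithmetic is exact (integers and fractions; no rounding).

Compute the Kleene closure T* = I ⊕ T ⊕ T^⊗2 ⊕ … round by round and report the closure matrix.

D(0):
  [∞, -∞, 5, -∞]
  [84, ∞, -∞, 74]
  [-∞, 34, ∞, 5]
  [83, -∞, 47, ∞]
D(1):
  [∞, -∞, 5, -∞]
  [84, ∞, 5, 74]
  [-∞, 34, ∞, 5]
  [83, -∞, 47, ∞]
D(2):
  [∞, -∞, 5, -∞]
  [84, ∞, 5, 74]
  [34, 34, ∞, 34]
  [83, -∞, 47, ∞]
D(3):
  [∞, 5, 5, 5]
  [84, ∞, 5, 74]
  [34, 34, ∞, 34]
  [83, 34, 47, ∞]
D(4):
  [∞, 5, 5, 5]
  [84, ∞, 47, 74]
  [34, 34, ∞, 34]
  [83, 34, 47, ∞]
Answer: T* = [[∞, 5, 5, 5], [84, ∞, 47, 74], [34, 34, ∞, 34], [83, 34, 47, ∞]]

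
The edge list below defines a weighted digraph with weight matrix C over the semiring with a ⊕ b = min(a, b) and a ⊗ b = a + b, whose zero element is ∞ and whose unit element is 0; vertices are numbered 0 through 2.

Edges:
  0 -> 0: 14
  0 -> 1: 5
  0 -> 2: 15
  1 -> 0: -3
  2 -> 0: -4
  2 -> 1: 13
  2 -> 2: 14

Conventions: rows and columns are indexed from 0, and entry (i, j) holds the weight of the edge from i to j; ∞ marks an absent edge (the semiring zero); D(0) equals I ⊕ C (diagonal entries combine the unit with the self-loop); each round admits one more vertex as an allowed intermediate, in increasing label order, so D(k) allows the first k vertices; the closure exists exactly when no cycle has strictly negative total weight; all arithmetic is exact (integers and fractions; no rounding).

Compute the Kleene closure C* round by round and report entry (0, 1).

D(0):
  [0, 5, 15]
  [-3, 0, ∞]
  [-4, 13, 0]
D(1):
  [0, 5, 15]
  [-3, 0, 12]
  [-4, 1, 0]
D(2):
  [0, 5, 15]
  [-3, 0, 12]
  [-4, 1, 0]
D(3):
  [0, 5, 15]
  [-3, 0, 12]
  [-4, 1, 0]
Answer: C*[0][1] = 5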